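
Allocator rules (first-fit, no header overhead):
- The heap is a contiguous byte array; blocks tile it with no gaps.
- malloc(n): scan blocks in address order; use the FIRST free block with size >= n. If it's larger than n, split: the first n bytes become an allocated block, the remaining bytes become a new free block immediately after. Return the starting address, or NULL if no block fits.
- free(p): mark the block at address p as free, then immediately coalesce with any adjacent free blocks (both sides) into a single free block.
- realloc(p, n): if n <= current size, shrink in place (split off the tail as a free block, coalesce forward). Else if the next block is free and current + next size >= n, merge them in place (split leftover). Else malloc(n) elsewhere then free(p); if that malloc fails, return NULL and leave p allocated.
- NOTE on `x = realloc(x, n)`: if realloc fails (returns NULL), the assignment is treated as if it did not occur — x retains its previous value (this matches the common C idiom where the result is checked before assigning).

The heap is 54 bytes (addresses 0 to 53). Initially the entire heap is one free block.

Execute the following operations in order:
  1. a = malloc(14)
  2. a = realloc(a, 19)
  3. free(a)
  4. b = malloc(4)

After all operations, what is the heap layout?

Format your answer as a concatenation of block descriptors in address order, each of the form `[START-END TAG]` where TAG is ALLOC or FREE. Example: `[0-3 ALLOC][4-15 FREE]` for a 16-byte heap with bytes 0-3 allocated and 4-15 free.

Op 1: a = malloc(14) -> a = 0; heap: [0-13 ALLOC][14-53 FREE]
Op 2: a = realloc(a, 19) -> a = 0; heap: [0-18 ALLOC][19-53 FREE]
Op 3: free(a) -> (freed a); heap: [0-53 FREE]
Op 4: b = malloc(4) -> b = 0; heap: [0-3 ALLOC][4-53 FREE]

Answer: [0-3 ALLOC][4-53 FREE]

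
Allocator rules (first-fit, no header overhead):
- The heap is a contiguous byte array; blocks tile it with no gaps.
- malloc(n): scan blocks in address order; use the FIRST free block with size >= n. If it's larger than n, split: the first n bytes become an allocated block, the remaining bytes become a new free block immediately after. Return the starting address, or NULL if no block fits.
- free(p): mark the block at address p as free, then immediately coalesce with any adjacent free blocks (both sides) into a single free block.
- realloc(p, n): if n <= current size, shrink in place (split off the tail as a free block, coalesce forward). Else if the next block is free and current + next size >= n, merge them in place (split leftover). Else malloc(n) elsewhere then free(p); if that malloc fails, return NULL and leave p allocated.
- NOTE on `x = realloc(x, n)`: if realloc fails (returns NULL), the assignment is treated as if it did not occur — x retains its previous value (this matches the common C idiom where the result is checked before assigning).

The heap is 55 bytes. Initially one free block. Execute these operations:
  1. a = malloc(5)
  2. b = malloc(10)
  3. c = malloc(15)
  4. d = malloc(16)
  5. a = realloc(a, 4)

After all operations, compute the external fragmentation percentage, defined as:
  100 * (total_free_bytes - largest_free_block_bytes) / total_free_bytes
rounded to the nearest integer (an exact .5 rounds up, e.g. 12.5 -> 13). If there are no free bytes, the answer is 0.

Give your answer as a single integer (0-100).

Answer: 10

Derivation:
Op 1: a = malloc(5) -> a = 0; heap: [0-4 ALLOC][5-54 FREE]
Op 2: b = malloc(10) -> b = 5; heap: [0-4 ALLOC][5-14 ALLOC][15-54 FREE]
Op 3: c = malloc(15) -> c = 15; heap: [0-4 ALLOC][5-14 ALLOC][15-29 ALLOC][30-54 FREE]
Op 4: d = malloc(16) -> d = 30; heap: [0-4 ALLOC][5-14 ALLOC][15-29 ALLOC][30-45 ALLOC][46-54 FREE]
Op 5: a = realloc(a, 4) -> a = 0; heap: [0-3 ALLOC][4-4 FREE][5-14 ALLOC][15-29 ALLOC][30-45 ALLOC][46-54 FREE]
Free blocks: [1 9] total_free=10 largest=9 -> 100*(10-9)/10 = 100/10 = 10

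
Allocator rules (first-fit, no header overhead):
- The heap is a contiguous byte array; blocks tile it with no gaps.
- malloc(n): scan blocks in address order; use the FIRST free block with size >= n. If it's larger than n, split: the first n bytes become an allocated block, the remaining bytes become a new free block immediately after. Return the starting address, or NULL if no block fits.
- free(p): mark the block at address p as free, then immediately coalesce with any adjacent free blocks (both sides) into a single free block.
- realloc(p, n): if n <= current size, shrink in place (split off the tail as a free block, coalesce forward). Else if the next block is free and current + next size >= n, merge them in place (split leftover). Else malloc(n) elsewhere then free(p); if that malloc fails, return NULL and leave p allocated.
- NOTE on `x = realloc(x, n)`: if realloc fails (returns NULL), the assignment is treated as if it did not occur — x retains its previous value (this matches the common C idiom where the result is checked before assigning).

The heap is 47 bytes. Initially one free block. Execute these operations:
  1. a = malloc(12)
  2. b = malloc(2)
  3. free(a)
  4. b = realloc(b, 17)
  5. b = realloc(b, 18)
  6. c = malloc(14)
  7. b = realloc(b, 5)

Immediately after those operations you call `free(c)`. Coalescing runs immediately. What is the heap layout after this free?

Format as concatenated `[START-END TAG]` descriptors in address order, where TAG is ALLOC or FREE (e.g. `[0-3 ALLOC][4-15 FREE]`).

Answer: [0-11 FREE][12-16 ALLOC][17-46 FREE]

Derivation:
Op 1: a = malloc(12) -> a = 0; heap: [0-11 ALLOC][12-46 FREE]
Op 2: b = malloc(2) -> b = 12; heap: [0-11 ALLOC][12-13 ALLOC][14-46 FREE]
Op 3: free(a) -> (freed a); heap: [0-11 FREE][12-13 ALLOC][14-46 FREE]
Op 4: b = realloc(b, 17) -> b = 12; heap: [0-11 FREE][12-28 ALLOC][29-46 FREE]
Op 5: b = realloc(b, 18) -> b = 12; heap: [0-11 FREE][12-29 ALLOC][30-46 FREE]
Op 6: c = malloc(14) -> c = 30; heap: [0-11 FREE][12-29 ALLOC][30-43 ALLOC][44-46 FREE]
Op 7: b = realloc(b, 5) -> b = 12; heap: [0-11 FREE][12-16 ALLOC][17-29 FREE][30-43 ALLOC][44-46 FREE]
free(c): c = 30 -> block [30-43 ALLOC]; mark free, coalesce with adjacent free neighbors -> [0-11 FREE][12-16 ALLOC][17-46 FREE]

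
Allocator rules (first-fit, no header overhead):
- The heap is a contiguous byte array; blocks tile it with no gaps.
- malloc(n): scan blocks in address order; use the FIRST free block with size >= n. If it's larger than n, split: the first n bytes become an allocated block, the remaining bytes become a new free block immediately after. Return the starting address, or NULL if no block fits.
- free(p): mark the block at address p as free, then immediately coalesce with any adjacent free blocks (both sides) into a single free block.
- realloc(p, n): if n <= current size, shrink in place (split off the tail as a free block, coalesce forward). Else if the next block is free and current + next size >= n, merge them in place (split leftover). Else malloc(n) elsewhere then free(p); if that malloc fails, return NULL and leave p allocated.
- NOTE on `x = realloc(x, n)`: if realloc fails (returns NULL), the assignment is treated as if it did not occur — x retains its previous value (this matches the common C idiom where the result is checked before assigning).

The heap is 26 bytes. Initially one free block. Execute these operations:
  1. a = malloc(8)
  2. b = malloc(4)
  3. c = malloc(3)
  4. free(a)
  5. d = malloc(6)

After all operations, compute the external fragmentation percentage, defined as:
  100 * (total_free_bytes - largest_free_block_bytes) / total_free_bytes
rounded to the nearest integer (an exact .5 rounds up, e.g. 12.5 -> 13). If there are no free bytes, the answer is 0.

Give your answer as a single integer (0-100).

Answer: 15

Derivation:
Op 1: a = malloc(8) -> a = 0; heap: [0-7 ALLOC][8-25 FREE]
Op 2: b = malloc(4) -> b = 8; heap: [0-7 ALLOC][8-11 ALLOC][12-25 FREE]
Op 3: c = malloc(3) -> c = 12; heap: [0-7 ALLOC][8-11 ALLOC][12-14 ALLOC][15-25 FREE]
Op 4: free(a) -> (freed a); heap: [0-7 FREE][8-11 ALLOC][12-14 ALLOC][15-25 FREE]
Op 5: d = malloc(6) -> d = 0; heap: [0-5 ALLOC][6-7 FREE][8-11 ALLOC][12-14 ALLOC][15-25 FREE]
Free blocks: [2 11] total_free=13 largest=11 -> 100*(13-11)/13 = 200/13 ≈ 15.385 -> rounds to 15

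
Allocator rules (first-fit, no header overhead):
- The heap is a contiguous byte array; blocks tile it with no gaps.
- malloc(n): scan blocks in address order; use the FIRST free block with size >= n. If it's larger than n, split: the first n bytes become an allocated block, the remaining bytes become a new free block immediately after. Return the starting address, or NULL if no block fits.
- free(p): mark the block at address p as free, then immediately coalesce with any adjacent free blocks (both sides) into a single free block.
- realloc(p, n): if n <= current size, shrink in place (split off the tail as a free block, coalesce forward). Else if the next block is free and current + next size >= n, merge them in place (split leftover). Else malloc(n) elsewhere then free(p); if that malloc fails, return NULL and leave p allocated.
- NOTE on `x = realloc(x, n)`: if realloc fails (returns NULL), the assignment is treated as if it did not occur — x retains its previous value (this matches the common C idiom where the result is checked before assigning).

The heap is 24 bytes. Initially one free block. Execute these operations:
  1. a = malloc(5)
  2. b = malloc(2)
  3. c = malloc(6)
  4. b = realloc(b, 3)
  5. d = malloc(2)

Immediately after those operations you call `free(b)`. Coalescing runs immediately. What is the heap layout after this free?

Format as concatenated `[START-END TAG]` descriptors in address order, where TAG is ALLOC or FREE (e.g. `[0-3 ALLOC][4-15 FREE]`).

Op 1: a = malloc(5) -> a = 0; heap: [0-4 ALLOC][5-23 FREE]
Op 2: b = malloc(2) -> b = 5; heap: [0-4 ALLOC][5-6 ALLOC][7-23 FREE]
Op 3: c = malloc(6) -> c = 7; heap: [0-4 ALLOC][5-6 ALLOC][7-12 ALLOC][13-23 FREE]
Op 4: b = realloc(b, 3) -> b = 13; heap: [0-4 ALLOC][5-6 FREE][7-12 ALLOC][13-15 ALLOC][16-23 FREE]
Op 5: d = malloc(2) -> d = 5; heap: [0-4 ALLOC][5-6 ALLOC][7-12 ALLOC][13-15 ALLOC][16-23 FREE]
free(b): b = 13 -> block [13-15 ALLOC]; mark free, coalesce with adjacent free neighbors -> [0-4 ALLOC][5-6 ALLOC][7-12 ALLOC][13-23 FREE]

Answer: [0-4 ALLOC][5-6 ALLOC][7-12 ALLOC][13-23 FREE]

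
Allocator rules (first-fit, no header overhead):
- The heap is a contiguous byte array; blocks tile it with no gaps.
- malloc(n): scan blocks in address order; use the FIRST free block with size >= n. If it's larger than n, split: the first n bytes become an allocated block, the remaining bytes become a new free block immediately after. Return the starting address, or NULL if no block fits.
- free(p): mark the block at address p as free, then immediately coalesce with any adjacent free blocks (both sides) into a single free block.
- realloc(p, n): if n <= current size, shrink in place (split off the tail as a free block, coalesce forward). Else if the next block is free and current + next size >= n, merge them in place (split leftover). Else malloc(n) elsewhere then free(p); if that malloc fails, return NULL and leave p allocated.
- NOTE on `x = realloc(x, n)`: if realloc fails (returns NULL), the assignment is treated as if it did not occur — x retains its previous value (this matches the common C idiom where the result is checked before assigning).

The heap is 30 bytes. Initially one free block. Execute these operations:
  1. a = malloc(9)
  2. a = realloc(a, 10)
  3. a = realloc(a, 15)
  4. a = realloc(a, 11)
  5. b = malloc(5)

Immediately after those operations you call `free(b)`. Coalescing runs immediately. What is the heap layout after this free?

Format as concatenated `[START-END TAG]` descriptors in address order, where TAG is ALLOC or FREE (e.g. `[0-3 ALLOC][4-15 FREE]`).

Answer: [0-10 ALLOC][11-29 FREE]

Derivation:
Op 1: a = malloc(9) -> a = 0; heap: [0-8 ALLOC][9-29 FREE]
Op 2: a = realloc(a, 10) -> a = 0; heap: [0-9 ALLOC][10-29 FREE]
Op 3: a = realloc(a, 15) -> a = 0; heap: [0-14 ALLOC][15-29 FREE]
Op 4: a = realloc(a, 11) -> a = 0; heap: [0-10 ALLOC][11-29 FREE]
Op 5: b = malloc(5) -> b = 11; heap: [0-10 ALLOC][11-15 ALLOC][16-29 FREE]
free(b): b = 11 -> block [11-15 ALLOC]; mark free, coalesce with adjacent free neighbors -> [0-10 ALLOC][11-29 FREE]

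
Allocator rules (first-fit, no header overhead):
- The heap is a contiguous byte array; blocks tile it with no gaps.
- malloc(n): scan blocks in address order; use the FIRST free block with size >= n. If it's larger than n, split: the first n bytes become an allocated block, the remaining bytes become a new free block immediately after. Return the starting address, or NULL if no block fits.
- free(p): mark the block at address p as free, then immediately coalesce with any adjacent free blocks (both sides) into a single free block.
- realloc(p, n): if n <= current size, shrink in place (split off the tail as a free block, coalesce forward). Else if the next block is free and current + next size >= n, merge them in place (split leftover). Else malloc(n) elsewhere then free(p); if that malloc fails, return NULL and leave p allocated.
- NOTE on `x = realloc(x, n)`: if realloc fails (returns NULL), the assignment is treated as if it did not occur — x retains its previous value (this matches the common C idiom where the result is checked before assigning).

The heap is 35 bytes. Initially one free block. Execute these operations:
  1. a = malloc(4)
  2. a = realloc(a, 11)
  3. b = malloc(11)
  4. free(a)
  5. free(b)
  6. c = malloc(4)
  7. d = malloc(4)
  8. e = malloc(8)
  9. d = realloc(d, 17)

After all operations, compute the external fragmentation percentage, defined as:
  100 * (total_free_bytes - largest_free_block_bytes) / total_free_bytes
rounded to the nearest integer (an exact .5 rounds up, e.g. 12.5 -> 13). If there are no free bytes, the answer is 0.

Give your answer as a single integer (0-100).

Op 1: a = malloc(4) -> a = 0; heap: [0-3 ALLOC][4-34 FREE]
Op 2: a = realloc(a, 11) -> a = 0; heap: [0-10 ALLOC][11-34 FREE]
Op 3: b = malloc(11) -> b = 11; heap: [0-10 ALLOC][11-21 ALLOC][22-34 FREE]
Op 4: free(a) -> (freed a); heap: [0-10 FREE][11-21 ALLOC][22-34 FREE]
Op 5: free(b) -> (freed b); heap: [0-34 FREE]
Op 6: c = malloc(4) -> c = 0; heap: [0-3 ALLOC][4-34 FREE]
Op 7: d = malloc(4) -> d = 4; heap: [0-3 ALLOC][4-7 ALLOC][8-34 FREE]
Op 8: e = malloc(8) -> e = 8; heap: [0-3 ALLOC][4-7 ALLOC][8-15 ALLOC][16-34 FREE]
Op 9: d = realloc(d, 17) -> d = 16; heap: [0-3 ALLOC][4-7 FREE][8-15 ALLOC][16-32 ALLOC][33-34 FREE]
Free blocks: [4 2] total_free=6 largest=4 -> 100*(6-4)/6 = 200/6 ≈ 33.333 -> rounds to 33

Answer: 33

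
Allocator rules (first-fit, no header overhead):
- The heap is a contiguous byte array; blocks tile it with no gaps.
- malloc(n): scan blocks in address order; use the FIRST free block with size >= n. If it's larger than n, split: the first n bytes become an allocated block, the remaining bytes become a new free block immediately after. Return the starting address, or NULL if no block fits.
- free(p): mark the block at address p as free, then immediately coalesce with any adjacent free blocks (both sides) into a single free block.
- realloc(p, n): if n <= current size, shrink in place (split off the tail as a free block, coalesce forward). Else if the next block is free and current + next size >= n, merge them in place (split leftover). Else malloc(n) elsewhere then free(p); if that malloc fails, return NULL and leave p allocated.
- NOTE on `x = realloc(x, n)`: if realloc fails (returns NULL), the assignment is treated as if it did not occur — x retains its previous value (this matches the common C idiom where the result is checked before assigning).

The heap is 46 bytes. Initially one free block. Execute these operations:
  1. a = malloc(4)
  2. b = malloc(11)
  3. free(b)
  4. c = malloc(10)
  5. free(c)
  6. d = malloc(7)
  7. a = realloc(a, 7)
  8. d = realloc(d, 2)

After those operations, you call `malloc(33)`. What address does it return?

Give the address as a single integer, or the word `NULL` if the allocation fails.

Answer: NULL

Derivation:
Op 1: a = malloc(4) -> a = 0; heap: [0-3 ALLOC][4-45 FREE]
Op 2: b = malloc(11) -> b = 4; heap: [0-3 ALLOC][4-14 ALLOC][15-45 FREE]
Op 3: free(b) -> (freed b); heap: [0-3 ALLOC][4-45 FREE]
Op 4: c = malloc(10) -> c = 4; heap: [0-3 ALLOC][4-13 ALLOC][14-45 FREE]
Op 5: free(c) -> (freed c); heap: [0-3 ALLOC][4-45 FREE]
Op 6: d = malloc(7) -> d = 4; heap: [0-3 ALLOC][4-10 ALLOC][11-45 FREE]
Op 7: a = realloc(a, 7) -> a = 11; heap: [0-3 FREE][4-10 ALLOC][11-17 ALLOC][18-45 FREE]
Op 8: d = realloc(d, 2) -> d = 4; heap: [0-3 FREE][4-5 ALLOC][6-10 FREE][11-17 ALLOC][18-45 FREE]
malloc(33): first-fit scan over [0-3 FREE][4-5 ALLOC][6-10 FREE][11-17 ALLOC][18-45 FREE] -> NULL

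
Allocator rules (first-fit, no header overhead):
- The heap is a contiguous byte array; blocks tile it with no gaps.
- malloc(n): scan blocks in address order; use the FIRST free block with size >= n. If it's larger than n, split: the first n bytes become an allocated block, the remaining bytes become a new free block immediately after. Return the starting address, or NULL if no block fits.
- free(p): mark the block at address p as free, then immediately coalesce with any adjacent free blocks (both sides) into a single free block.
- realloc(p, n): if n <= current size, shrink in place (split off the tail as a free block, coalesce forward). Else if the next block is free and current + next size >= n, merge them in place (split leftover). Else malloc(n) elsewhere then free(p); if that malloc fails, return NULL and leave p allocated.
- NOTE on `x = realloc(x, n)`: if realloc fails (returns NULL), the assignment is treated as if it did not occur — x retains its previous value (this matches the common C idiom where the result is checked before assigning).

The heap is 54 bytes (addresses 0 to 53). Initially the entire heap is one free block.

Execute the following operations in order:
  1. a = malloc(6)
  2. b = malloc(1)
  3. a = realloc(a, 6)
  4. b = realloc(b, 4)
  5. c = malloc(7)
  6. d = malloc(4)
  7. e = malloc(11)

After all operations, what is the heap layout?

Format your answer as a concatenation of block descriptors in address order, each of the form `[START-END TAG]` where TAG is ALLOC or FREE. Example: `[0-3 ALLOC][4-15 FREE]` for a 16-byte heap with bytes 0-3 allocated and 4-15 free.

Op 1: a = malloc(6) -> a = 0; heap: [0-5 ALLOC][6-53 FREE]
Op 2: b = malloc(1) -> b = 6; heap: [0-5 ALLOC][6-6 ALLOC][7-53 FREE]
Op 3: a = realloc(a, 6) -> a = 0; heap: [0-5 ALLOC][6-6 ALLOC][7-53 FREE]
Op 4: b = realloc(b, 4) -> b = 6; heap: [0-5 ALLOC][6-9 ALLOC][10-53 FREE]
Op 5: c = malloc(7) -> c = 10; heap: [0-5 ALLOC][6-9 ALLOC][10-16 ALLOC][17-53 FREE]
Op 6: d = malloc(4) -> d = 17; heap: [0-5 ALLOC][6-9 ALLOC][10-16 ALLOC][17-20 ALLOC][21-53 FREE]
Op 7: e = malloc(11) -> e = 21; heap: [0-5 ALLOC][6-9 ALLOC][10-16 ALLOC][17-20 ALLOC][21-31 ALLOC][32-53 FREE]

Answer: [0-5 ALLOC][6-9 ALLOC][10-16 ALLOC][17-20 ALLOC][21-31 ALLOC][32-53 FREE]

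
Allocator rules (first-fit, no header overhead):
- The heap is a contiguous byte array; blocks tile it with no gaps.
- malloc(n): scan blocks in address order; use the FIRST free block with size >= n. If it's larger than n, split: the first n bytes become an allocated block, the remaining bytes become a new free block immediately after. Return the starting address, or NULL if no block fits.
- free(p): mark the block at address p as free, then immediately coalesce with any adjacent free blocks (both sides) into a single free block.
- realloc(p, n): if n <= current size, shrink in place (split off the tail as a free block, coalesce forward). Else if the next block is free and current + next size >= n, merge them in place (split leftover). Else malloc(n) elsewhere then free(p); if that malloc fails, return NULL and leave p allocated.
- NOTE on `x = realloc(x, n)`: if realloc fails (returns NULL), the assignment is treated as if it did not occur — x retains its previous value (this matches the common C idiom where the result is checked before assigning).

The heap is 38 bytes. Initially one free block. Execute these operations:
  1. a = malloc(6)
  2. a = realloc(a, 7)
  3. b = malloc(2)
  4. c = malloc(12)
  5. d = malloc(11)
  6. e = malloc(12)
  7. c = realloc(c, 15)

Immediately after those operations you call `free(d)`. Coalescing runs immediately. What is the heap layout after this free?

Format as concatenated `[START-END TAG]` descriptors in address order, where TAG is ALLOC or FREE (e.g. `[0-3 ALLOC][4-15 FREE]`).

Op 1: a = malloc(6) -> a = 0; heap: [0-5 ALLOC][6-37 FREE]
Op 2: a = realloc(a, 7) -> a = 0; heap: [0-6 ALLOC][7-37 FREE]
Op 3: b = malloc(2) -> b = 7; heap: [0-6 ALLOC][7-8 ALLOC][9-37 FREE]
Op 4: c = malloc(12) -> c = 9; heap: [0-6 ALLOC][7-8 ALLOC][9-20 ALLOC][21-37 FREE]
Op 5: d = malloc(11) -> d = 21; heap: [0-6 ALLOC][7-8 ALLOC][9-20 ALLOC][21-31 ALLOC][32-37 FREE]
Op 6: e = malloc(12) -> e = NULL; heap: [0-6 ALLOC][7-8 ALLOC][9-20 ALLOC][21-31 ALLOC][32-37 FREE]
Op 7: c = realloc(c, 15) -> NULL (c unchanged); heap: [0-6 ALLOC][7-8 ALLOC][9-20 ALLOC][21-31 ALLOC][32-37 FREE]
free(d): d = 21 -> block [21-31 ALLOC]; mark free, coalesce with adjacent free neighbors -> [0-6 ALLOC][7-8 ALLOC][9-20 ALLOC][21-37 FREE]

Answer: [0-6 ALLOC][7-8 ALLOC][9-20 ALLOC][21-37 FREE]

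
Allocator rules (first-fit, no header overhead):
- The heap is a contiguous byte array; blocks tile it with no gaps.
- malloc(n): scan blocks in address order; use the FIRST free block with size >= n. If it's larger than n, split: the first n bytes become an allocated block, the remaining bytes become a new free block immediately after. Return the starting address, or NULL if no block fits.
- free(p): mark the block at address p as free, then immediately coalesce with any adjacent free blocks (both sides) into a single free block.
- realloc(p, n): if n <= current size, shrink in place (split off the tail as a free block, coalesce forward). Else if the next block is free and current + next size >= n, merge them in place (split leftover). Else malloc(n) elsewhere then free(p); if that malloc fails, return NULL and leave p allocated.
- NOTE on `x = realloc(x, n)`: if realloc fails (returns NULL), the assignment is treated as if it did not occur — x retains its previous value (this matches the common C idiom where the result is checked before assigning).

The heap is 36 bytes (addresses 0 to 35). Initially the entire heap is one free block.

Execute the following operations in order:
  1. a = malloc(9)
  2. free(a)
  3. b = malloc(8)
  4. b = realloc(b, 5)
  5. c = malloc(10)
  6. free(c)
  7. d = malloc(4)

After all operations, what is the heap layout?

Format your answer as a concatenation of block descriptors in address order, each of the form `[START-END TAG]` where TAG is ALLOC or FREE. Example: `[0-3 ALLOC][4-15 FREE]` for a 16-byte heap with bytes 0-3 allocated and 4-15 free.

Answer: [0-4 ALLOC][5-8 ALLOC][9-35 FREE]

Derivation:
Op 1: a = malloc(9) -> a = 0; heap: [0-8 ALLOC][9-35 FREE]
Op 2: free(a) -> (freed a); heap: [0-35 FREE]
Op 3: b = malloc(8) -> b = 0; heap: [0-7 ALLOC][8-35 FREE]
Op 4: b = realloc(b, 5) -> b = 0; heap: [0-4 ALLOC][5-35 FREE]
Op 5: c = malloc(10) -> c = 5; heap: [0-4 ALLOC][5-14 ALLOC][15-35 FREE]
Op 6: free(c) -> (freed c); heap: [0-4 ALLOC][5-35 FREE]
Op 7: d = malloc(4) -> d = 5; heap: [0-4 ALLOC][5-8 ALLOC][9-35 FREE]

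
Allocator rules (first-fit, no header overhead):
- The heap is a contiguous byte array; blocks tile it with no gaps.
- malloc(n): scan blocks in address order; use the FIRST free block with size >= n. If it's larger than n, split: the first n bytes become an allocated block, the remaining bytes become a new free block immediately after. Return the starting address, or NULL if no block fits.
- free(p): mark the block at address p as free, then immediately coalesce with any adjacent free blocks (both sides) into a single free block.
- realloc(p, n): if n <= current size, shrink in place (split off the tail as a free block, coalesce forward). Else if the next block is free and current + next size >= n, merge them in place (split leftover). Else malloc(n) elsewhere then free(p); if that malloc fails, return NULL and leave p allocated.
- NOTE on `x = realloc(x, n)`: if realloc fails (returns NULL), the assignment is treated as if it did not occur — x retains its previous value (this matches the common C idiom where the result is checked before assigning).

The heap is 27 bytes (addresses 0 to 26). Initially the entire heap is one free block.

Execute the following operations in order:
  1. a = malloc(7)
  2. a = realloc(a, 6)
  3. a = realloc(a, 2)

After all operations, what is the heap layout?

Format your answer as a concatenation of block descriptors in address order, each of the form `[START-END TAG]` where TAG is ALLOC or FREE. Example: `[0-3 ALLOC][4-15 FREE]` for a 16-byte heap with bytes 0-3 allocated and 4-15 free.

Op 1: a = malloc(7) -> a = 0; heap: [0-6 ALLOC][7-26 FREE]
Op 2: a = realloc(a, 6) -> a = 0; heap: [0-5 ALLOC][6-26 FREE]
Op 3: a = realloc(a, 2) -> a = 0; heap: [0-1 ALLOC][2-26 FREE]

Answer: [0-1 ALLOC][2-26 FREE]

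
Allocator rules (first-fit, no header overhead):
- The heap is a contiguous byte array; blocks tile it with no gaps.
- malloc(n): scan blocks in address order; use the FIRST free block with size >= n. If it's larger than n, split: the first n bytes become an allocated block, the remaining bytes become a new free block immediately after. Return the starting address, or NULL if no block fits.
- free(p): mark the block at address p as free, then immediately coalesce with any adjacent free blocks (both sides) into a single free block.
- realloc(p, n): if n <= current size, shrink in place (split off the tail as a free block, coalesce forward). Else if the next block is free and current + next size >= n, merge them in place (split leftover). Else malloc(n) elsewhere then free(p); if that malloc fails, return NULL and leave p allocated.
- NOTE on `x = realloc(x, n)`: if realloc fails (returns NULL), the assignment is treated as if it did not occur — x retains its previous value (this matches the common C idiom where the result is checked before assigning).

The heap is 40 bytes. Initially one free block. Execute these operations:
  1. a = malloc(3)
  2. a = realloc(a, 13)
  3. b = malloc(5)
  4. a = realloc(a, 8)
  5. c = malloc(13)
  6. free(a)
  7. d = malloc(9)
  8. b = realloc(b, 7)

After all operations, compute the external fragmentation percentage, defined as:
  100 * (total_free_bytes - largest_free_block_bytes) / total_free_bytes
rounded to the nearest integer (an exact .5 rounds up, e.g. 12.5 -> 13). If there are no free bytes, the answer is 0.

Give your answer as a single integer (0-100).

Op 1: a = malloc(3) -> a = 0; heap: [0-2 ALLOC][3-39 FREE]
Op 2: a = realloc(a, 13) -> a = 0; heap: [0-12 ALLOC][13-39 FREE]
Op 3: b = malloc(5) -> b = 13; heap: [0-12 ALLOC][13-17 ALLOC][18-39 FREE]
Op 4: a = realloc(a, 8) -> a = 0; heap: [0-7 ALLOC][8-12 FREE][13-17 ALLOC][18-39 FREE]
Op 5: c = malloc(13) -> c = 18; heap: [0-7 ALLOC][8-12 FREE][13-17 ALLOC][18-30 ALLOC][31-39 FREE]
Op 6: free(a) -> (freed a); heap: [0-12 FREE][13-17 ALLOC][18-30 ALLOC][31-39 FREE]
Op 7: d = malloc(9) -> d = 0; heap: [0-8 ALLOC][9-12 FREE][13-17 ALLOC][18-30 ALLOC][31-39 FREE]
Op 8: b = realloc(b, 7) -> b = 31; heap: [0-8 ALLOC][9-17 FREE][18-30 ALLOC][31-37 ALLOC][38-39 FREE]
Free blocks: [9 2] total_free=11 largest=9 -> 100*(11-9)/11 = 200/11 ≈ 18.182 -> rounds to 18

Answer: 18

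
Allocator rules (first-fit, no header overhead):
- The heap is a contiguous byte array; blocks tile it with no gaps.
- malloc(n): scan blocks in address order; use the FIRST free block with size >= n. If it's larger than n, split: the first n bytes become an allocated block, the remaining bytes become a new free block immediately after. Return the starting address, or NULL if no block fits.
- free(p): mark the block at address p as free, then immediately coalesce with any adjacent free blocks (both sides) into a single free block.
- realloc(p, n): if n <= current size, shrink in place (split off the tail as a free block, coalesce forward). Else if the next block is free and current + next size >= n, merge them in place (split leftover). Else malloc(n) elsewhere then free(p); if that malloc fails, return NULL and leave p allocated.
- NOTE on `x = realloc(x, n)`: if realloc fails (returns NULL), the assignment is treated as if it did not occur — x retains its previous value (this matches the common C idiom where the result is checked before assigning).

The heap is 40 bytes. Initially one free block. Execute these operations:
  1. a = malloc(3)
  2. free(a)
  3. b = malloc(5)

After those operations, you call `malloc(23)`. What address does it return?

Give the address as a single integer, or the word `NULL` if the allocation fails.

Answer: 5

Derivation:
Op 1: a = malloc(3) -> a = 0; heap: [0-2 ALLOC][3-39 FREE]
Op 2: free(a) -> (freed a); heap: [0-39 FREE]
Op 3: b = malloc(5) -> b = 0; heap: [0-4 ALLOC][5-39 FREE]
malloc(23): first-fit scan over [0-4 ALLOC][5-39 FREE] -> 5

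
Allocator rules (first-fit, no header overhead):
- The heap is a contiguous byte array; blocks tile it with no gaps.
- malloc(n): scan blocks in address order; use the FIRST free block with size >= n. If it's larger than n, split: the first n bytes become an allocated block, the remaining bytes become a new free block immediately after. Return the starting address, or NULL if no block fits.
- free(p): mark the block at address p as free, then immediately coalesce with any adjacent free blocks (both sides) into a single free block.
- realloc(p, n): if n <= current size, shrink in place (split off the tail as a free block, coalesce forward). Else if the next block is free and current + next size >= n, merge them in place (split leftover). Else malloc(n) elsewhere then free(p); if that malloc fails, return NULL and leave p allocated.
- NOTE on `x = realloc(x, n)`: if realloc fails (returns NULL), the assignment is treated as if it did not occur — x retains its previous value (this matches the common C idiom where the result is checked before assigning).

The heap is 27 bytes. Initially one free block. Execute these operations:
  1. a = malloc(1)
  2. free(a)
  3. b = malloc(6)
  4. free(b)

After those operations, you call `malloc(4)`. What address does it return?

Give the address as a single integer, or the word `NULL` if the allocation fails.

Op 1: a = malloc(1) -> a = 0; heap: [0-0 ALLOC][1-26 FREE]
Op 2: free(a) -> (freed a); heap: [0-26 FREE]
Op 3: b = malloc(6) -> b = 0; heap: [0-5 ALLOC][6-26 FREE]
Op 4: free(b) -> (freed b); heap: [0-26 FREE]
malloc(4): first-fit scan over [0-26 FREE] -> 0

Answer: 0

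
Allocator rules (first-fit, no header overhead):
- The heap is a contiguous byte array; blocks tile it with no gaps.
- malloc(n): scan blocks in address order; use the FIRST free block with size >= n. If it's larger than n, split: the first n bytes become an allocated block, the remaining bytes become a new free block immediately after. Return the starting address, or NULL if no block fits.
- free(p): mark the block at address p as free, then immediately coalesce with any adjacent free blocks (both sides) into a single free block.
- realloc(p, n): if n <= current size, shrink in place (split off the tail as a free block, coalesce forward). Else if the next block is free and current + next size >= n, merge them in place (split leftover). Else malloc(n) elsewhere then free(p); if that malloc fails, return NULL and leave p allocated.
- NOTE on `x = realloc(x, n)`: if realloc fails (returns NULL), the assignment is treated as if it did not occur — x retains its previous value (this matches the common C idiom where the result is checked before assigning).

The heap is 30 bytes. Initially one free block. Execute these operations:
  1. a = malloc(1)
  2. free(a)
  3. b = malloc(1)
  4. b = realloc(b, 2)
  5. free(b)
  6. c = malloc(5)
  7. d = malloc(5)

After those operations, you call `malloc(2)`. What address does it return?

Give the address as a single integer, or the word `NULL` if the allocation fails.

Op 1: a = malloc(1) -> a = 0; heap: [0-0 ALLOC][1-29 FREE]
Op 2: free(a) -> (freed a); heap: [0-29 FREE]
Op 3: b = malloc(1) -> b = 0; heap: [0-0 ALLOC][1-29 FREE]
Op 4: b = realloc(b, 2) -> b = 0; heap: [0-1 ALLOC][2-29 FREE]
Op 5: free(b) -> (freed b); heap: [0-29 FREE]
Op 6: c = malloc(5) -> c = 0; heap: [0-4 ALLOC][5-29 FREE]
Op 7: d = malloc(5) -> d = 5; heap: [0-4 ALLOC][5-9 ALLOC][10-29 FREE]
malloc(2): first-fit scan over [0-4 ALLOC][5-9 ALLOC][10-29 FREE] -> 10

Answer: 10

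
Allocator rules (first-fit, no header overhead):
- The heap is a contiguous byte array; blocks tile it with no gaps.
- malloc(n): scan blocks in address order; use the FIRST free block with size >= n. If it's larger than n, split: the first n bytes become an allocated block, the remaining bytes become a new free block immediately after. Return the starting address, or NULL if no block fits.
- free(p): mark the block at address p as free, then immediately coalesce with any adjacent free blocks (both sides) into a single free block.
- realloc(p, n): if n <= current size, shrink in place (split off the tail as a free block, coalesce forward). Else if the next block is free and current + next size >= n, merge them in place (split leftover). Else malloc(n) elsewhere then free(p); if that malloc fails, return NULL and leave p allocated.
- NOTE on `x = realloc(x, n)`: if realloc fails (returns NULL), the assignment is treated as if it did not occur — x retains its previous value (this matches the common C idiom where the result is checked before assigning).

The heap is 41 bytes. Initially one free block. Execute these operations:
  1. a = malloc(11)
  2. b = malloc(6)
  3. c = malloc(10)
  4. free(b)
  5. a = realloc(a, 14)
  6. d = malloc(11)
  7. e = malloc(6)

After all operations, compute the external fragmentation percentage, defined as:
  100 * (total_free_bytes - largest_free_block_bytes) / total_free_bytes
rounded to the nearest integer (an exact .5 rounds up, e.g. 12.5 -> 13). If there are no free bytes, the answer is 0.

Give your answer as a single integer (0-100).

Answer: 50

Derivation:
Op 1: a = malloc(11) -> a = 0; heap: [0-10 ALLOC][11-40 FREE]
Op 2: b = malloc(6) -> b = 11; heap: [0-10 ALLOC][11-16 ALLOC][17-40 FREE]
Op 3: c = malloc(10) -> c = 17; heap: [0-10 ALLOC][11-16 ALLOC][17-26 ALLOC][27-40 FREE]
Op 4: free(b) -> (freed b); heap: [0-10 ALLOC][11-16 FREE][17-26 ALLOC][27-40 FREE]
Op 5: a = realloc(a, 14) -> a = 0; heap: [0-13 ALLOC][14-16 FREE][17-26 ALLOC][27-40 FREE]
Op 6: d = malloc(11) -> d = 27; heap: [0-13 ALLOC][14-16 FREE][17-26 ALLOC][27-37 ALLOC][38-40 FREE]
Op 7: e = malloc(6) -> e = NULL; heap: [0-13 ALLOC][14-16 FREE][17-26 ALLOC][27-37 ALLOC][38-40 FREE]
Free blocks: [3 3] total_free=6 largest=3 -> 100*(6-3)/6 = 300/6 = 50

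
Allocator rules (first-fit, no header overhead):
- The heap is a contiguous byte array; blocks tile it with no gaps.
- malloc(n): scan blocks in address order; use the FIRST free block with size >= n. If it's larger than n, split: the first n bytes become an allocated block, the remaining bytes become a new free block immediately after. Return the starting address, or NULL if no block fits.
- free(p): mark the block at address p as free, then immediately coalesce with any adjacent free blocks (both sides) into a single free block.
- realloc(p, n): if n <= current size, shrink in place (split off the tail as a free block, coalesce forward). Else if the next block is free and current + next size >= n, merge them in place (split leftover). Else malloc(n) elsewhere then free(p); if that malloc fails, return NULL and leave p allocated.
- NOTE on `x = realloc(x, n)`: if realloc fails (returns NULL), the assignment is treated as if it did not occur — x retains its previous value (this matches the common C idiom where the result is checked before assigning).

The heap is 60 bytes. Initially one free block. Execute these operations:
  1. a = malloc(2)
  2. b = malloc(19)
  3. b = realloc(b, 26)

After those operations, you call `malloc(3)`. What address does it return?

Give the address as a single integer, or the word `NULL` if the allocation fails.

Op 1: a = malloc(2) -> a = 0; heap: [0-1 ALLOC][2-59 FREE]
Op 2: b = malloc(19) -> b = 2; heap: [0-1 ALLOC][2-20 ALLOC][21-59 FREE]
Op 3: b = realloc(b, 26) -> b = 2; heap: [0-1 ALLOC][2-27 ALLOC][28-59 FREE]
malloc(3): first-fit scan over [0-1 ALLOC][2-27 ALLOC][28-59 FREE] -> 28

Answer: 28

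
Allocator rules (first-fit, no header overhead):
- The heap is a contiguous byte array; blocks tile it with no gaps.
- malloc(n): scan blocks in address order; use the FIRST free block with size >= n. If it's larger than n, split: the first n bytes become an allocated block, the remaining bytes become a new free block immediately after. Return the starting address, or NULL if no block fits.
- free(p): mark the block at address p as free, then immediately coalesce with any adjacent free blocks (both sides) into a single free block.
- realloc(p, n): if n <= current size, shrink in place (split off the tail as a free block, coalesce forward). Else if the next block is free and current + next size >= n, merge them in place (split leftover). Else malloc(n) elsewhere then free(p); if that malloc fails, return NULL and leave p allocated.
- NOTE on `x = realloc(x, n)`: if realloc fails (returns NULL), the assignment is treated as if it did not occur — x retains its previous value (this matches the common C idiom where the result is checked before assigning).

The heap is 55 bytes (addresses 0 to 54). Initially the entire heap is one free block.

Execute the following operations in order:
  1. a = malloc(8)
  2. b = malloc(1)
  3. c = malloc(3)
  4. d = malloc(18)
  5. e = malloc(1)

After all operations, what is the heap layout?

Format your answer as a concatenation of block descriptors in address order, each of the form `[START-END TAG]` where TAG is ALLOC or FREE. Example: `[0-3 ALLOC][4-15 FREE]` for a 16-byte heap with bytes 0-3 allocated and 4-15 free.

Op 1: a = malloc(8) -> a = 0; heap: [0-7 ALLOC][8-54 FREE]
Op 2: b = malloc(1) -> b = 8; heap: [0-7 ALLOC][8-8 ALLOC][9-54 FREE]
Op 3: c = malloc(3) -> c = 9; heap: [0-7 ALLOC][8-8 ALLOC][9-11 ALLOC][12-54 FREE]
Op 4: d = malloc(18) -> d = 12; heap: [0-7 ALLOC][8-8 ALLOC][9-11 ALLOC][12-29 ALLOC][30-54 FREE]
Op 5: e = malloc(1) -> e = 30; heap: [0-7 ALLOC][8-8 ALLOC][9-11 ALLOC][12-29 ALLOC][30-30 ALLOC][31-54 FREE]

Answer: [0-7 ALLOC][8-8 ALLOC][9-11 ALLOC][12-29 ALLOC][30-30 ALLOC][31-54 FREE]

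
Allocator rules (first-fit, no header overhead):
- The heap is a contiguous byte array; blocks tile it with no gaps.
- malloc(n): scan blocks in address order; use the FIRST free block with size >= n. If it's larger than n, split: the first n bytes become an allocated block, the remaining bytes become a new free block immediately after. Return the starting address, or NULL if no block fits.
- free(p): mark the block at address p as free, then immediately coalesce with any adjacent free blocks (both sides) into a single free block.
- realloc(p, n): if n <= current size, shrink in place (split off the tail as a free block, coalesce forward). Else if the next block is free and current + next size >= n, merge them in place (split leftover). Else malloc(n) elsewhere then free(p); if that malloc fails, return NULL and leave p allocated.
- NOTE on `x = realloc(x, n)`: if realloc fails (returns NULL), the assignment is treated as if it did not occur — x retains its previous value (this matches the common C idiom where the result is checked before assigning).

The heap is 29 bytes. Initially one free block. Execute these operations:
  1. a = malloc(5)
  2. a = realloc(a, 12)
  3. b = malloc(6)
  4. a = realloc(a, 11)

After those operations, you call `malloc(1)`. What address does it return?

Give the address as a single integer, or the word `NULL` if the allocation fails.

Answer: 11

Derivation:
Op 1: a = malloc(5) -> a = 0; heap: [0-4 ALLOC][5-28 FREE]
Op 2: a = realloc(a, 12) -> a = 0; heap: [0-11 ALLOC][12-28 FREE]
Op 3: b = malloc(6) -> b = 12; heap: [0-11 ALLOC][12-17 ALLOC][18-28 FREE]
Op 4: a = realloc(a, 11) -> a = 0; heap: [0-10 ALLOC][11-11 FREE][12-17 ALLOC][18-28 FREE]
malloc(1): first-fit scan over [0-10 ALLOC][11-11 FREE][12-17 ALLOC][18-28 FREE] -> 11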